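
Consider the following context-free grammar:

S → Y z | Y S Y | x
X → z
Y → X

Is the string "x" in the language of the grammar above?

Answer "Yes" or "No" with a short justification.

Yes - a valid derivation exists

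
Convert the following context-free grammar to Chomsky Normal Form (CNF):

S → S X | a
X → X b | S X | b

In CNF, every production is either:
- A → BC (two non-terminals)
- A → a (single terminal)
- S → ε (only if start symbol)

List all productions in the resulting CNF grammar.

S → a; TB → b; X → b; S → S X; X → X TB; X → S X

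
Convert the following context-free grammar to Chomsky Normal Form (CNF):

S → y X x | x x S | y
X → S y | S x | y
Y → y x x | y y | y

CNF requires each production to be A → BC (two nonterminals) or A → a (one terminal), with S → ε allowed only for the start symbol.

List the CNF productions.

TY → y; TX → x; S → y; X → y; Y → y; S → TY X0; X0 → X TX; S → TX X1; X1 → TX S; X → S TY; X → S TX; Y → TY X2; X2 → TX TX; Y → TY TY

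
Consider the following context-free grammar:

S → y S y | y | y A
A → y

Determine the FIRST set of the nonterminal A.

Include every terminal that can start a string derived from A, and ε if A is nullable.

We compute FIRST(A) using the standard algorithm.
FIRST(A) = {y}
FIRST(S) = {y}
Therefore, FIRST(A) = {y}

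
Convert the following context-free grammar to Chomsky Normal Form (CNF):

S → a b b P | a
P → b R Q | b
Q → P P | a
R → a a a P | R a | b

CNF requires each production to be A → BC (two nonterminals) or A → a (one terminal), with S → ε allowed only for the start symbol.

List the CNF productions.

TA → a; TB → b; S → a; P → b; Q → a; R → b; S → TA X0; X0 → TB X1; X1 → TB P; P → TB X2; X2 → R Q; Q → P P; R → TA X3; X3 → TA X4; X4 → TA P; R → R TA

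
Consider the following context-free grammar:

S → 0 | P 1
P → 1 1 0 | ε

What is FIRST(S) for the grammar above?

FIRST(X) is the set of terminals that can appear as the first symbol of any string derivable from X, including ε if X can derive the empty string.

We compute FIRST(S) using the standard algorithm.
FIRST(P) = {1, ε}
FIRST(S) = {0, 1}
Therefore, FIRST(S) = {0, 1}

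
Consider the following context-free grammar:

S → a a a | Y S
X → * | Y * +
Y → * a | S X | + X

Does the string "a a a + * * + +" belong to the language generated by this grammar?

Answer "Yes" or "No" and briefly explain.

No - no valid derivation exists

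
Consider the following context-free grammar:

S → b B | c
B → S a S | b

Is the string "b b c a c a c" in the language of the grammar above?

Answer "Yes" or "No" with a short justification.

Yes - a valid derivation exists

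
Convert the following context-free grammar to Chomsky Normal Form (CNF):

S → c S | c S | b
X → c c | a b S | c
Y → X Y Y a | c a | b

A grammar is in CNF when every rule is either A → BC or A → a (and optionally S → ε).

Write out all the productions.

TC → c; S → b; TA → a; TB → b; X → c; Y → b; S → TC S; S → TC S; X → TC TC; X → TA X0; X0 → TB S; Y → X X1; X1 → Y X2; X2 → Y TA; Y → TC TA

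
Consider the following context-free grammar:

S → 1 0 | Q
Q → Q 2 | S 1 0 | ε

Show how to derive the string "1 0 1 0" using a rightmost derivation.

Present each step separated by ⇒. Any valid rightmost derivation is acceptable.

S ⇒ Q ⇒ S 1 0 ⇒ 1 0 1 0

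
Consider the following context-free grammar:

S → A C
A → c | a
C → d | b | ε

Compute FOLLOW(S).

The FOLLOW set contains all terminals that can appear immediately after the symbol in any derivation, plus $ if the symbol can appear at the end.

We compute FOLLOW(S) using the standard algorithm.
FOLLOW(S) starts with {$}.
FIRST(A) = {a, c}
FIRST(C) = {b, d, ε}
FIRST(S) = {a, c}
FOLLOW(A) = {$, b, d}
FOLLOW(C) = {$}
FOLLOW(S) = {$}
Therefore, FOLLOW(S) = {$}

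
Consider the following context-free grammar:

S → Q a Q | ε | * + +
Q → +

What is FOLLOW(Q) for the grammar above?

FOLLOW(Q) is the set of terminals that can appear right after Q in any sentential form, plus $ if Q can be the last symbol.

We compute FOLLOW(Q) using the standard algorithm.
FOLLOW(S) starts with {$}.
FIRST(Q) = {+}
FIRST(S) = {*, +, ε}
FOLLOW(Q) = {$, a}
FOLLOW(S) = {$}
Therefore, FOLLOW(Q) = {$, a}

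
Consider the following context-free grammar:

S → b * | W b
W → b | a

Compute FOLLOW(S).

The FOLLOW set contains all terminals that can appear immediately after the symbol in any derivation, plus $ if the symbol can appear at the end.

We compute FOLLOW(S) using the standard algorithm.
FOLLOW(S) starts with {$}.
FIRST(S) = {a, b}
FIRST(W) = {a, b}
FOLLOW(S) = {$}
FOLLOW(W) = {b}
Therefore, FOLLOW(S) = {$}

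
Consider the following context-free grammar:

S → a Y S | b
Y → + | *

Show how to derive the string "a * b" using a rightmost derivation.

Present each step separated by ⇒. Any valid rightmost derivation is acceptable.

S ⇒ a Y S ⇒ a Y b ⇒ a * b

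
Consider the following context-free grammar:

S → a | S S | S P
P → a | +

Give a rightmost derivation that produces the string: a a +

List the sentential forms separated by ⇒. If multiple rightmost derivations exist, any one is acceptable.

S ⇒ S S ⇒ S S P ⇒ S S + ⇒ S a + ⇒ a a +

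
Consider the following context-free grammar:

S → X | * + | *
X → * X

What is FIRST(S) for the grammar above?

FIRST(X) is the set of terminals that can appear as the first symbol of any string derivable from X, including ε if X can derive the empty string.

We compute FIRST(S) using the standard algorithm.
FIRST(S) = {*}
FIRST(X) = {*}
Therefore, FIRST(S) = {*}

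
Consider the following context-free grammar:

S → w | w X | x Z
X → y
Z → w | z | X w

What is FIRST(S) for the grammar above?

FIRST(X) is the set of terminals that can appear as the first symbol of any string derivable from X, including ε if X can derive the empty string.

We compute FIRST(S) using the standard algorithm.
FIRST(S) = {w, x}
FIRST(X) = {y}
FIRST(Z) = {w, y, z}
Therefore, FIRST(S) = {w, x}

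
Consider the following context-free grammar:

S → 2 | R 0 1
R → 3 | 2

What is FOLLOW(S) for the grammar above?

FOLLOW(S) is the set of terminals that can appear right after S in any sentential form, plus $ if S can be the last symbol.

We compute FOLLOW(S) using the standard algorithm.
FOLLOW(S) starts with {$}.
FIRST(R) = {2, 3}
FIRST(S) = {2, 3}
FOLLOW(R) = {0}
FOLLOW(S) = {$}
Therefore, FOLLOW(S) = {$}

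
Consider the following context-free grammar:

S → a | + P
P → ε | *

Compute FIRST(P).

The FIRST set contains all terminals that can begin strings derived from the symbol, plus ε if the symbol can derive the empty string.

We compute FIRST(P) using the standard algorithm.
FIRST(P) = {*, ε}
FIRST(S) = {+, a}
Therefore, FIRST(P) = {*, ε}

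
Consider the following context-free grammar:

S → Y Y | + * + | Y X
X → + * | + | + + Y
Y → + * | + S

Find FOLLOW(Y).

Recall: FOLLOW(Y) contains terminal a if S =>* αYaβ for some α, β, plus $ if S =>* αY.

We compute FOLLOW(Y) using the standard algorithm.
FOLLOW(S) starts with {$}.
FIRST(S) = {+}
FIRST(X) = {+}
FIRST(Y) = {+}
FOLLOW(S) = {$, +}
FOLLOW(X) = {$, +}
FOLLOW(Y) = {$, +}
Therefore, FOLLOW(Y) = {$, +}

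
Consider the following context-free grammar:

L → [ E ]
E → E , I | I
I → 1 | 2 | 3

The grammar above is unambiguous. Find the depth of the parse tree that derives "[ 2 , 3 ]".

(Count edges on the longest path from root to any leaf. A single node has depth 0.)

4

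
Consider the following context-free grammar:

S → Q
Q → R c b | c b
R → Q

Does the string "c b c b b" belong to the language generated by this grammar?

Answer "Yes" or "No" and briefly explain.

No - no valid derivation exists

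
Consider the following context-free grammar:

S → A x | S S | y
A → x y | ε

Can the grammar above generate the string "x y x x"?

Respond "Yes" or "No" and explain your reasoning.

Yes - a valid derivation exists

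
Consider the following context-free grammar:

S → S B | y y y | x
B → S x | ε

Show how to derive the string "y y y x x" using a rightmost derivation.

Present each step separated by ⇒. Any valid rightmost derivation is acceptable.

S ⇒ S B ⇒ S S x ⇒ S x x ⇒ y y y x x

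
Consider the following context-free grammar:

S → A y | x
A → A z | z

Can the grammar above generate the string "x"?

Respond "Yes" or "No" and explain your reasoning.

Yes - a valid derivation exists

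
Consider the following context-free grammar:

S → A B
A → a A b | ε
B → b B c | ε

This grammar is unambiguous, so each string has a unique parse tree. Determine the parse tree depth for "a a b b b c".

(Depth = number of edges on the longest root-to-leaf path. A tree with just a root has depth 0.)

4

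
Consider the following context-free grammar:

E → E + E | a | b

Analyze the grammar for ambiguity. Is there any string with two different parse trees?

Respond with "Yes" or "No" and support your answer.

Yes - the string 'b + b + b + b' has two distinct parse trees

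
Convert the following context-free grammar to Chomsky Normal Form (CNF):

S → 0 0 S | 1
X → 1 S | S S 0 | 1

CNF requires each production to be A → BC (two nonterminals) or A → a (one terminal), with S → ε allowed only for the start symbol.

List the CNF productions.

T0 → 0; S → 1; T1 → 1; X → 1; S → T0 X0; X0 → T0 S; X → T1 S; X → S X1; X1 → S T0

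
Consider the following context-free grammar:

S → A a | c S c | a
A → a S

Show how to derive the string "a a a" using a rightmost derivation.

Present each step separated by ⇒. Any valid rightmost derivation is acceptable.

S ⇒ A a ⇒ a S a ⇒ a a a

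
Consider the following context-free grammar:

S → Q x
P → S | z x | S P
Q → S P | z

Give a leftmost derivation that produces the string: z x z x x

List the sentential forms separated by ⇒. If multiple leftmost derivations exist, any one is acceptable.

S ⇒ Q x ⇒ S P x ⇒ Q x P x ⇒ z x P x ⇒ z x z x x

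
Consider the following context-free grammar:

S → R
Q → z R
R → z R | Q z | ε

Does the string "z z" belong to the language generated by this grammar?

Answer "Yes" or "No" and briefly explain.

Yes - a valid derivation exists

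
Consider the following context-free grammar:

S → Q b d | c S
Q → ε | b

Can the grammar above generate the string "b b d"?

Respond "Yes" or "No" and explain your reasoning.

Yes - a valid derivation exists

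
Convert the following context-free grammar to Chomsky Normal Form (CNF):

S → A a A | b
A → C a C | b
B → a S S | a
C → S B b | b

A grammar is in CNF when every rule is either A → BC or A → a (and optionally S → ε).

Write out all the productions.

TA → a; S → b; A → b; B → a; TB → b; C → b; S → A X0; X0 → TA A; A → C X1; X1 → TA C; B → TA X2; X2 → S S; C → S X3; X3 → B TB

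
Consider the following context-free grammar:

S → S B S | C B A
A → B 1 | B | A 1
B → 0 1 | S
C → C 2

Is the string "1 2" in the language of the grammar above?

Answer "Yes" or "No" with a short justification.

No - no valid derivation exists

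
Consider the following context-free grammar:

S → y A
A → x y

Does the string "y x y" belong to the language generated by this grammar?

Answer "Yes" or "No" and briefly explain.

Yes - a valid derivation exists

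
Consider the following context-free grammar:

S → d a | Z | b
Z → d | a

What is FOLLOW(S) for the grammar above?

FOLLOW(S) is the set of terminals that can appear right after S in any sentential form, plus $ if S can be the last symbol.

We compute FOLLOW(S) using the standard algorithm.
FOLLOW(S) starts with {$}.
FIRST(S) = {a, b, d}
FIRST(Z) = {a, d}
FOLLOW(S) = {$}
FOLLOW(Z) = {$}
Therefore, FOLLOW(S) = {$}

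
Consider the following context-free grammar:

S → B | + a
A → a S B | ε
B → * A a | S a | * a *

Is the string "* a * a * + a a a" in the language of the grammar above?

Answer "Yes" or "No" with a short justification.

Yes - a valid derivation exists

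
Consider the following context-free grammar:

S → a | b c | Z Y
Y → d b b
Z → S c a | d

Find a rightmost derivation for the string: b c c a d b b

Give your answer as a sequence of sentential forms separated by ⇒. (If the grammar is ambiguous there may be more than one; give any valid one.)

S ⇒ Z Y ⇒ Z d b b ⇒ S c a d b b ⇒ b c c a d b b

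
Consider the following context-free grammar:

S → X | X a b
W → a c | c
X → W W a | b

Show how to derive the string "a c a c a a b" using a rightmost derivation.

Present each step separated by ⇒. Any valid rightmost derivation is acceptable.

S ⇒ X a b ⇒ W W a a b ⇒ W a c a a b ⇒ a c a c a a b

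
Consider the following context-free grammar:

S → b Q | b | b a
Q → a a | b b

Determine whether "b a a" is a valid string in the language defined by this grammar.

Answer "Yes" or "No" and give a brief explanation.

Yes - a valid derivation exists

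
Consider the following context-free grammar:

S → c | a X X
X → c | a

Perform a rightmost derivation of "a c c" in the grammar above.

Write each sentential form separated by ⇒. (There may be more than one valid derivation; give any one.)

S ⇒ a X X ⇒ a X c ⇒ a c c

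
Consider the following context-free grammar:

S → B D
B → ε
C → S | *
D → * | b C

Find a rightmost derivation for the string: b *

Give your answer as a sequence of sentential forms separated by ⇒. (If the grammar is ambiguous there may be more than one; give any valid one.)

S ⇒ B D ⇒ B b C ⇒ B b * ⇒ b *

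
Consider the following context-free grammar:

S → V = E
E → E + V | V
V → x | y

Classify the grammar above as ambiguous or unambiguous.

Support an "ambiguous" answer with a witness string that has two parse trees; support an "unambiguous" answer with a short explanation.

Unambiguous - every string in the language has a unique parse tree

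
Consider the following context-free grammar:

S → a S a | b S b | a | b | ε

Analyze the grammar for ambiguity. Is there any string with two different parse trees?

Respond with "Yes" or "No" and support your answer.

No - the grammar is unambiguous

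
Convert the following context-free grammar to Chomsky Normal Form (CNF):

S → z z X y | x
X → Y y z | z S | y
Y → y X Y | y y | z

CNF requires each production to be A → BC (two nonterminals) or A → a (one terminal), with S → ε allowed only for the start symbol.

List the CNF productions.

TZ → z; TY → y; S → x; X → y; Y → z; S → TZ X0; X0 → TZ X1; X1 → X TY; X → Y X2; X2 → TY TZ; X → TZ S; Y → TY X3; X3 → X Y; Y → TY TY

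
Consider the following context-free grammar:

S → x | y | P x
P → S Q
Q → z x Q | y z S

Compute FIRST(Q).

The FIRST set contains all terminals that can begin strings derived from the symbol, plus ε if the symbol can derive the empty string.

We compute FIRST(Q) using the standard algorithm.
FIRST(P) = {x, y}
FIRST(Q) = {y, z}
FIRST(S) = {x, y}
Therefore, FIRST(Q) = {y, z}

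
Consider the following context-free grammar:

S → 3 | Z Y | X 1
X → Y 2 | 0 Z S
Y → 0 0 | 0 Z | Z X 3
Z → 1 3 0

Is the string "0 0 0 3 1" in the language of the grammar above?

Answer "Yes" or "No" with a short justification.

No - no valid derivation exists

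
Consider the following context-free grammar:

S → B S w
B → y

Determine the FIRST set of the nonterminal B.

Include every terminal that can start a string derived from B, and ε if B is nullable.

We compute FIRST(B) using the standard algorithm.
FIRST(B) = {y}
FIRST(S) = {y}
Therefore, FIRST(B) = {y}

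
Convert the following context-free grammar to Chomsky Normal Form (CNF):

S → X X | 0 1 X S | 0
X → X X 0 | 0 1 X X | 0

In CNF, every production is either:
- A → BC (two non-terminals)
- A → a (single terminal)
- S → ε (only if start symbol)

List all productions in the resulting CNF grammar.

T0 → 0; T1 → 1; S → 0; X → 0; S → X X; S → T0 X0; X0 → T1 X1; X1 → X S; X → X X2; X2 → X T0; X → T0 X3; X3 → T1 X4; X4 → X X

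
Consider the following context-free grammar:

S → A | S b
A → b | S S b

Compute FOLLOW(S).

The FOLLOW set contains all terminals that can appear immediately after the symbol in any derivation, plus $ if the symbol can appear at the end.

We compute FOLLOW(S) using the standard algorithm.
FOLLOW(S) starts with {$}.
FIRST(A) = {b}
FIRST(S) = {b}
FOLLOW(A) = {$, b}
FOLLOW(S) = {$, b}
Therefore, FOLLOW(S) = {$, b}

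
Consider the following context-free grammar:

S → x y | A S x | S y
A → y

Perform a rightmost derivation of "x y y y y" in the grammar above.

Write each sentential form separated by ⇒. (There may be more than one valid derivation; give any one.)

S ⇒ S y ⇒ S y y ⇒ S y y y ⇒ x y y y y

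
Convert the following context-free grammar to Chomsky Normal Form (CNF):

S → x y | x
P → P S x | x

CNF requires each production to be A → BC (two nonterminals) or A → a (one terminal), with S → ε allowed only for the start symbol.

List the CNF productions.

TX → x; TY → y; S → x; P → x; S → TX TY; P → P X0; X0 → S TX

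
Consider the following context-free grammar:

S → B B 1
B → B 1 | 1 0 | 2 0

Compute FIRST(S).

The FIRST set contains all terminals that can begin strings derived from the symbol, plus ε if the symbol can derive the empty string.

We compute FIRST(S) using the standard algorithm.
FIRST(B) = {1, 2}
FIRST(S) = {1, 2}
Therefore, FIRST(S) = {1, 2}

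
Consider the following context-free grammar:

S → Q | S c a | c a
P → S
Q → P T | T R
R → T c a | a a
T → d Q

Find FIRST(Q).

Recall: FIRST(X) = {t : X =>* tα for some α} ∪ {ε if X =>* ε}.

We compute FIRST(Q) using the standard algorithm.
FIRST(P) = {c, d}
FIRST(Q) = {c, d}
FIRST(R) = {a, d}
FIRST(S) = {c, d}
FIRST(T) = {d}
Therefore, FIRST(Q) = {c, d}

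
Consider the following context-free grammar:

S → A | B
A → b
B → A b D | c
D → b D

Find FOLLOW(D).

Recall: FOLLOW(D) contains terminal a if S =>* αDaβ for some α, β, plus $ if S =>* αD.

We compute FOLLOW(D) using the standard algorithm.
FOLLOW(S) starts with {$}.
FIRST(A) = {b}
FIRST(B) = {b, c}
FIRST(D) = {b}
FIRST(S) = {b, c}
FOLLOW(A) = {$, b}
FOLLOW(B) = {$}
FOLLOW(D) = {$}
FOLLOW(S) = {$}
Therefore, FOLLOW(D) = {$}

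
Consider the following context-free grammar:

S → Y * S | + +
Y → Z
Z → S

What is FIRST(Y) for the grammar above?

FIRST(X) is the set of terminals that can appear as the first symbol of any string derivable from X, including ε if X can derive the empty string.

We compute FIRST(Y) using the standard algorithm.
FIRST(S) = {+}
FIRST(Y) = {+}
FIRST(Z) = {+}
Therefore, FIRST(Y) = {+}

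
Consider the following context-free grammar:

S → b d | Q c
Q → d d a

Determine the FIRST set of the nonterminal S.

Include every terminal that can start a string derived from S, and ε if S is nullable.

We compute FIRST(S) using the standard algorithm.
FIRST(Q) = {d}
FIRST(S) = {b, d}
Therefore, FIRST(S) = {b, d}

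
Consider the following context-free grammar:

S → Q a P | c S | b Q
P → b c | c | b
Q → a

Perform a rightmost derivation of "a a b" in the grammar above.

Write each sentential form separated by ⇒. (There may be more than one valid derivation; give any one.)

S ⇒ Q a P ⇒ Q a b ⇒ a a b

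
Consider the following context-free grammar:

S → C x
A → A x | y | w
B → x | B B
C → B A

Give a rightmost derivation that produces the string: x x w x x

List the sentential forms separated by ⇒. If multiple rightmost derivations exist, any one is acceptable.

S ⇒ C x ⇒ B A x ⇒ B A x x ⇒ B w x x ⇒ B B w x x ⇒ B x w x x ⇒ x x w x x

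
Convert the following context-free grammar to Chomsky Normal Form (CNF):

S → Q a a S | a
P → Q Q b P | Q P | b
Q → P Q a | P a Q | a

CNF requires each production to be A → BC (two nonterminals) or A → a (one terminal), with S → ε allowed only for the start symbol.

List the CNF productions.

TA → a; S → a; TB → b; P → b; Q → a; S → Q X0; X0 → TA X1; X1 → TA S; P → Q X2; X2 → Q X3; X3 → TB P; P → Q P; Q → P X4; X4 → Q TA; Q → P X5; X5 → TA Q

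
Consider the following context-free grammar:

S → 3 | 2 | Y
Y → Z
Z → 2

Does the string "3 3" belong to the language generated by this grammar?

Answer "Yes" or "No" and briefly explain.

No - no valid derivation exists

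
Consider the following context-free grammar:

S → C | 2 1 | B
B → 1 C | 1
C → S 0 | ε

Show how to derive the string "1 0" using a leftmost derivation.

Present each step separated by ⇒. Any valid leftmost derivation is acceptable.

S ⇒ C ⇒ S 0 ⇒ B 0 ⇒ 1 0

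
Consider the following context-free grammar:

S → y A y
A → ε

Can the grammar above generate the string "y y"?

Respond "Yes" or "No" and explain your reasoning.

Yes - a valid derivation exists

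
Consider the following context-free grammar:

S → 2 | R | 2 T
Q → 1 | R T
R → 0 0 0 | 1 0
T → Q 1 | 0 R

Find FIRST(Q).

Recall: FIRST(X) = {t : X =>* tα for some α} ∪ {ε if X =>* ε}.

We compute FIRST(Q) using the standard algorithm.
FIRST(Q) = {0, 1}
FIRST(R) = {0, 1}
FIRST(S) = {0, 1, 2}
FIRST(T) = {0, 1}
Therefore, FIRST(Q) = {0, 1}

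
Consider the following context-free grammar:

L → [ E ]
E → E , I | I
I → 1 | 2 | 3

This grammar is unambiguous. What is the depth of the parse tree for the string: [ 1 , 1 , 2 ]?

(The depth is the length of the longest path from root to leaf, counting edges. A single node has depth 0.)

5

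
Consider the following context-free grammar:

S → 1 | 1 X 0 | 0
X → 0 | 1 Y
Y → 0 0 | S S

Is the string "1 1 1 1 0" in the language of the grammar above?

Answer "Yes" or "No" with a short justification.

Yes - a valid derivation exists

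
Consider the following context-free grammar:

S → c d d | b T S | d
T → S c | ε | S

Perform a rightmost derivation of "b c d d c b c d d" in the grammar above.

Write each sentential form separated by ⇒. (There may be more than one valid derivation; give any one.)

S ⇒ b T S ⇒ b T b T S ⇒ b T b T c d d ⇒ b T b c d d ⇒ b S c b c d d ⇒ b c d d c b c d d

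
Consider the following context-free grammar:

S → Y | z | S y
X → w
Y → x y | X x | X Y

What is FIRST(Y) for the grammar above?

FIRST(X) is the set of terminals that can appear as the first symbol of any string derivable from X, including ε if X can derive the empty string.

We compute FIRST(Y) using the standard algorithm.
FIRST(S) = {w, x, z}
FIRST(X) = {w}
FIRST(Y) = {w, x}
Therefore, FIRST(Y) = {w, x}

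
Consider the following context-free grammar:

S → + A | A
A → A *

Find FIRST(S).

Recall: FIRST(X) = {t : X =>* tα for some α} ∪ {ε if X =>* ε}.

We compute FIRST(S) using the standard algorithm.
FIRST(A) = {}
FIRST(S) = {+}
Therefore, FIRST(S) = {+}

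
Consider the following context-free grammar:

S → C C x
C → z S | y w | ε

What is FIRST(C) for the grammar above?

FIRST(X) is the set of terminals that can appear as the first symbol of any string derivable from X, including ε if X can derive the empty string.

We compute FIRST(C) using the standard algorithm.
FIRST(C) = {y, z, ε}
FIRST(S) = {x, y, z}
Therefore, FIRST(C) = {y, z, ε}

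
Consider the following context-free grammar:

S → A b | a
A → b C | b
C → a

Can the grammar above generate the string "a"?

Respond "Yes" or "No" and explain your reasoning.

Yes - a valid derivation exists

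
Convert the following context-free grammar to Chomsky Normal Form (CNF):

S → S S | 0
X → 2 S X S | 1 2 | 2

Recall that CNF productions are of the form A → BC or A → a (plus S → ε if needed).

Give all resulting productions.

S → 0; T2 → 2; T1 → 1; X → 2; S → S S; X → T2 X0; X0 → S X1; X1 → X S; X → T1 T2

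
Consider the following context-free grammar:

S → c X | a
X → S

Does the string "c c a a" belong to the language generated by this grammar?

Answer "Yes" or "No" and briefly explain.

No - no valid derivation exists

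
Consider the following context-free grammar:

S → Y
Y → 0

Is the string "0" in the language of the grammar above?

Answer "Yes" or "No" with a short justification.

Yes - a valid derivation exists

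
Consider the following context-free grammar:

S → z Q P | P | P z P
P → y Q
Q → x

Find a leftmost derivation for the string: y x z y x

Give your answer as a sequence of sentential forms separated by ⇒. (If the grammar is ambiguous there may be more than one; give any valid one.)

S ⇒ P z P ⇒ y Q z P ⇒ y x z P ⇒ y x z y Q ⇒ y x z y x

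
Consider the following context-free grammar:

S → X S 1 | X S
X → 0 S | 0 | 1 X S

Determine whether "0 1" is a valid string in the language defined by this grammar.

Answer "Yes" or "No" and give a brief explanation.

No - no valid derivation exists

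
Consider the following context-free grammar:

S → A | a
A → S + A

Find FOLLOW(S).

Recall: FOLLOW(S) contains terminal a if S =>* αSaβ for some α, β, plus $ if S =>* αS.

We compute FOLLOW(S) using the standard algorithm.
FOLLOW(S) starts with {$}.
FIRST(A) = {a}
FIRST(S) = {a}
FOLLOW(A) = {$, +}
FOLLOW(S) = {$, +}
Therefore, FOLLOW(S) = {$, +}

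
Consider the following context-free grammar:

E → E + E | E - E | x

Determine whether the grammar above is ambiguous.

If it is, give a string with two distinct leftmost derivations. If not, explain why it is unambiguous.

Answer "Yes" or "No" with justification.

Yes - the string 'x - x + x - x - x' has two distinct leftmost derivations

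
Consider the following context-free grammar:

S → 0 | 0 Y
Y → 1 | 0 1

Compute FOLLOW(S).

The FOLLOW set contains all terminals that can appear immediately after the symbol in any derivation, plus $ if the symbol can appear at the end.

We compute FOLLOW(S) using the standard algorithm.
FOLLOW(S) starts with {$}.
FIRST(S) = {0}
FIRST(Y) = {0, 1}
FOLLOW(S) = {$}
FOLLOW(Y) = {$}
Therefore, FOLLOW(S) = {$}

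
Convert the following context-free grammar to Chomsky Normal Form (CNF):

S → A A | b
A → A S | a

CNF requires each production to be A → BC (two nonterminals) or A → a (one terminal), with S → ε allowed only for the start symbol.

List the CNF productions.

S → b; A → a; S → A A; A → A S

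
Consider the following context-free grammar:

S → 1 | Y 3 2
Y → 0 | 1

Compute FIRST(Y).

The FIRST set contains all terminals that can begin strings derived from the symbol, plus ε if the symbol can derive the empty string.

We compute FIRST(Y) using the standard algorithm.
FIRST(S) = {0, 1}
FIRST(Y) = {0, 1}
Therefore, FIRST(Y) = {0, 1}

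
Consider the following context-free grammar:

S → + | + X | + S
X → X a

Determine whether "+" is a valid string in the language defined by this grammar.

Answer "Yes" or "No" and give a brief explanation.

Yes - a valid derivation exists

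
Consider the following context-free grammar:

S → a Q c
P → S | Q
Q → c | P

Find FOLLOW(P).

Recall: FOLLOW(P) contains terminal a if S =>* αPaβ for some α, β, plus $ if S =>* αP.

We compute FOLLOW(P) using the standard algorithm.
FOLLOW(S) starts with {$}.
FIRST(P) = {a, c}
FIRST(Q) = {a, c}
FIRST(S) = {a}
FOLLOW(P) = {c}
FOLLOW(Q) = {c}
FOLLOW(S) = {$, c}
Therefore, FOLLOW(P) = {c}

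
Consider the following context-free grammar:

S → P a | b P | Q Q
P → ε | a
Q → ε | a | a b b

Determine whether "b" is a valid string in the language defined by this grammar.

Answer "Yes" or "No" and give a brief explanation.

Yes - a valid derivation exists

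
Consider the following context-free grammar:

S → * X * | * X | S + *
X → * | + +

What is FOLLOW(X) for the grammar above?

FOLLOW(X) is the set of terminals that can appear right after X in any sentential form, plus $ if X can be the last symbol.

We compute FOLLOW(X) using the standard algorithm.
FOLLOW(S) starts with {$}.
FIRST(S) = {*}
FIRST(X) = {*, +}
FOLLOW(S) = {$, +}
FOLLOW(X) = {$, *, +}
Therefore, FOLLOW(X) = {$, *, +}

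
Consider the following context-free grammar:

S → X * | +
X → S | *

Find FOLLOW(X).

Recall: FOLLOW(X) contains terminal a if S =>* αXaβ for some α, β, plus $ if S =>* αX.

We compute FOLLOW(X) using the standard algorithm.
FOLLOW(S) starts with {$}.
FIRST(S) = {*, +}
FIRST(X) = {*, +}
FOLLOW(S) = {$, *}
FOLLOW(X) = {*}
Therefore, FOLLOW(X) = {*}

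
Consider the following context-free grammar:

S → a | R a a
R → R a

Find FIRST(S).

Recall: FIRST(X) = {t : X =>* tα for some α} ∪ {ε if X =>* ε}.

We compute FIRST(S) using the standard algorithm.
FIRST(R) = {}
FIRST(S) = {a}
Therefore, FIRST(S) = {a}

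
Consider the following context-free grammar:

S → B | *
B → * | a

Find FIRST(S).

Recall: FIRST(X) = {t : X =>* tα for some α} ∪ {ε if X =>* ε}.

We compute FIRST(S) using the standard algorithm.
FIRST(B) = {*, a}
FIRST(S) = {*, a}
Therefore, FIRST(S) = {*, a}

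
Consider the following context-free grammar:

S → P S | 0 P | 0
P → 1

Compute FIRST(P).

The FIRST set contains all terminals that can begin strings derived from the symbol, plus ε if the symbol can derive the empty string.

We compute FIRST(P) using the standard algorithm.
FIRST(P) = {1}
FIRST(S) = {0, 1}
Therefore, FIRST(P) = {1}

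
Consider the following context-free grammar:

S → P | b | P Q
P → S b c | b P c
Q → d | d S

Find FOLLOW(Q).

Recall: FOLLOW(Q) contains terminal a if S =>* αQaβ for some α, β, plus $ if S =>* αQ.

We compute FOLLOW(Q) using the standard algorithm.
FOLLOW(S) starts with {$}.
FIRST(P) = {b}
FIRST(Q) = {d}
FIRST(S) = {b}
FOLLOW(P) = {$, b, c, d}
FOLLOW(Q) = {$, b}
FOLLOW(S) = {$, b}
Therefore, FOLLOW(Q) = {$, b}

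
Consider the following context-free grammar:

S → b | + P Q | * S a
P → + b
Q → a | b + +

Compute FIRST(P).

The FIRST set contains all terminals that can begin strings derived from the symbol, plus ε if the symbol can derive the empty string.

We compute FIRST(P) using the standard algorithm.
FIRST(P) = {+}
FIRST(Q) = {a, b}
FIRST(S) = {*, +, b}
Therefore, FIRST(P) = {+}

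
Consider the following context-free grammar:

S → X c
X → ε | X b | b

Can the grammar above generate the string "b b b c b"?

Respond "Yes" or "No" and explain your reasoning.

No - no valid derivation exists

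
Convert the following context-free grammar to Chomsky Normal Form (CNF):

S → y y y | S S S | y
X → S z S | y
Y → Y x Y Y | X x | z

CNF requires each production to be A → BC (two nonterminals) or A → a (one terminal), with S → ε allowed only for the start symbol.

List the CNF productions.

TY → y; S → y; TZ → z; X → y; TX → x; Y → z; S → TY X0; X0 → TY TY; S → S X1; X1 → S S; X → S X2; X2 → TZ S; Y → Y X3; X3 → TX X4; X4 → Y Y; Y → X TX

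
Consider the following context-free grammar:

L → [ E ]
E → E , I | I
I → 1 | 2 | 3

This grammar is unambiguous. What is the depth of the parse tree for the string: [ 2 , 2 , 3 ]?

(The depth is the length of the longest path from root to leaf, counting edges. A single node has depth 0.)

5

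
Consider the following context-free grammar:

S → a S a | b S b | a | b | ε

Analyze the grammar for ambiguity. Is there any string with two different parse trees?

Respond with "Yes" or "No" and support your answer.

No - the grammar is unambiguous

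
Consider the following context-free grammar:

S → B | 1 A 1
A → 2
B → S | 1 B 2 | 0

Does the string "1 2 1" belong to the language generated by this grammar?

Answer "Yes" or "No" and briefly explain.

Yes - a valid derivation exists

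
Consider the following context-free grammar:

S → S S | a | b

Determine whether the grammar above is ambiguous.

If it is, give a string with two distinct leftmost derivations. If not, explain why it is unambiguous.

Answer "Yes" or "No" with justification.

Yes - the string 'a a a b b b' has two distinct leftmost derivations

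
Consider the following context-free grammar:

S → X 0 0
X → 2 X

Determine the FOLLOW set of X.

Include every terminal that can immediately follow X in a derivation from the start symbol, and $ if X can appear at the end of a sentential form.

We compute FOLLOW(X) using the standard algorithm.
FOLLOW(S) starts with {$}.
FIRST(S) = {2}
FIRST(X) = {2}
FOLLOW(S) = {$}
FOLLOW(X) = {0}
Therefore, FOLLOW(X) = {0}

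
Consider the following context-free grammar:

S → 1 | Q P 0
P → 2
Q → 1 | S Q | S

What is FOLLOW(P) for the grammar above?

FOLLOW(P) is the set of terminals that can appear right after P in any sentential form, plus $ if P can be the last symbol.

We compute FOLLOW(P) using the standard algorithm.
FOLLOW(S) starts with {$}.
FIRST(P) = {2}
FIRST(Q) = {1}
FIRST(S) = {1}
FOLLOW(P) = {0}
FOLLOW(Q) = {2}
FOLLOW(S) = {$, 1, 2}
Therefore, FOLLOW(P) = {0}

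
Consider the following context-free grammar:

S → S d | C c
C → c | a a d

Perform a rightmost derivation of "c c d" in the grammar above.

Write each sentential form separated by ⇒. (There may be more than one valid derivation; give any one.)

S ⇒ S d ⇒ C c d ⇒ c c d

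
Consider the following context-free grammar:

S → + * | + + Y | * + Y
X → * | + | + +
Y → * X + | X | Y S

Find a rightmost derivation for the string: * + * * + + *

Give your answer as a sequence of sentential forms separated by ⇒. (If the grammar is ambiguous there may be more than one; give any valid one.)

S ⇒ * + Y ⇒ * + Y S ⇒ * + Y + * ⇒ * + * X + + * ⇒ * + * * + + *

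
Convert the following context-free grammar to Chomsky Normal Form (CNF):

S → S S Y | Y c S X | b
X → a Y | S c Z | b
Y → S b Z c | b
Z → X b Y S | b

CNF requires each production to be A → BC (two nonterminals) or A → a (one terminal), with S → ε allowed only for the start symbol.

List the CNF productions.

TC → c; S → b; TA → a; X → b; TB → b; Y → b; Z → b; S → S X0; X0 → S Y; S → Y X1; X1 → TC X2; X2 → S X; X → TA Y; X → S X3; X3 → TC Z; Y → S X4; X4 → TB X5; X5 → Z TC; Z → X X6; X6 → TB X7; X7 → Y S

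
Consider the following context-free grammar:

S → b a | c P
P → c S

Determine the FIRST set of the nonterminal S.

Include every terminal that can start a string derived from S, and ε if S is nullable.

We compute FIRST(S) using the standard algorithm.
FIRST(P) = {c}
FIRST(S) = {b, c}
Therefore, FIRST(S) = {b, c}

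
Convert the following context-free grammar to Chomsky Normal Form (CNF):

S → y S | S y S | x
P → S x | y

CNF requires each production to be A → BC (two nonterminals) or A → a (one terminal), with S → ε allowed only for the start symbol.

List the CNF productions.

TY → y; S → x; TX → x; P → y; S → TY S; S → S X0; X0 → TY S; P → S TX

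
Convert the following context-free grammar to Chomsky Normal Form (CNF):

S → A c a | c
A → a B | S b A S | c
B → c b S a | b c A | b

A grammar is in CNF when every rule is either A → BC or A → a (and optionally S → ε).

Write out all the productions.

TC → c; TA → a; S → c; TB → b; A → c; B → b; S → A X0; X0 → TC TA; A → TA B; A → S X1; X1 → TB X2; X2 → A S; B → TC X3; X3 → TB X4; X4 → S TA; B → TB X5; X5 → TC A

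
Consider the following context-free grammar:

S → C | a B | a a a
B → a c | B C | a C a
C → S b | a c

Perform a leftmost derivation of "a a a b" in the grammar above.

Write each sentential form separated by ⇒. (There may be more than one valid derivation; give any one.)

S ⇒ C ⇒ S b ⇒ a a a b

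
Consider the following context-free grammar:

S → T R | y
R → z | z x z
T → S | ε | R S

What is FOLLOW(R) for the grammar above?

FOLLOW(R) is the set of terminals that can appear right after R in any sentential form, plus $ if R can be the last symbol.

We compute FOLLOW(R) using the standard algorithm.
FOLLOW(S) starts with {$}.
FIRST(R) = {z}
FIRST(S) = {y, z}
FIRST(T) = {y, z, ε}
FOLLOW(R) = {$, y, z}
FOLLOW(S) = {$, z}
FOLLOW(T) = {z}
Therefore, FOLLOW(R) = {$, y, z}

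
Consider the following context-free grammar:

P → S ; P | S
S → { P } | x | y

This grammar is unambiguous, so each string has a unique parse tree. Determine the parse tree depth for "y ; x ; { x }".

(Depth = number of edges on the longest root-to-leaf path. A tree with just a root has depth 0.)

6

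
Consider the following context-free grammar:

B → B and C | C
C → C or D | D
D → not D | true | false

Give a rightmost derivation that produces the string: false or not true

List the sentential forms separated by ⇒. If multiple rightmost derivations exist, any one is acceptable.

B ⇒ C ⇒ C or D ⇒ C or not D ⇒ C or not true ⇒ D or not true ⇒ false or not true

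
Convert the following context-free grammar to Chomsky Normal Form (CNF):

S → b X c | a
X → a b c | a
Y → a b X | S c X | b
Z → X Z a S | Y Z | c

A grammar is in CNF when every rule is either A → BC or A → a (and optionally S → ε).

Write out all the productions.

TB → b; TC → c; S → a; TA → a; X → a; Y → b; Z → c; S → TB X0; X0 → X TC; X → TA X1; X1 → TB TC; Y → TA X2; X2 → TB X; Y → S X3; X3 → TC X; Z → X X4; X4 → Z X5; X5 → TA S; Z → Y Z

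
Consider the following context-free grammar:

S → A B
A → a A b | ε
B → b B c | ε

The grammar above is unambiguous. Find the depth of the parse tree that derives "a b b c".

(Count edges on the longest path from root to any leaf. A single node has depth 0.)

3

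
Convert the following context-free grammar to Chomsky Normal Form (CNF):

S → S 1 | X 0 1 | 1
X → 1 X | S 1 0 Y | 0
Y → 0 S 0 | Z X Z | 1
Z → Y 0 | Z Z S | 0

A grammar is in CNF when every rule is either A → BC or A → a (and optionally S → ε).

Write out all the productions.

T1 → 1; T0 → 0; S → 1; X → 0; Y → 1; Z → 0; S → S T1; S → X X0; X0 → T0 T1; X → T1 X; X → S X1; X1 → T1 X2; X2 → T0 Y; Y → T0 X3; X3 → S T0; Y → Z X4; X4 → X Z; Z → Y T0; Z → Z X5; X5 → Z S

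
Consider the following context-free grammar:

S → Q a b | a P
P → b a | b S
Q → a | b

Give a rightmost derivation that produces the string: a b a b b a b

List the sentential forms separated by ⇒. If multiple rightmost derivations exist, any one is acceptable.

S ⇒ a P ⇒ a b S ⇒ a b a P ⇒ a b a b S ⇒ a b a b Q a b ⇒ a b a b b a b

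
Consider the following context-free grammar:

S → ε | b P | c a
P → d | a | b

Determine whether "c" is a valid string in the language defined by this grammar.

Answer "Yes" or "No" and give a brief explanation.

No - no valid derivation exists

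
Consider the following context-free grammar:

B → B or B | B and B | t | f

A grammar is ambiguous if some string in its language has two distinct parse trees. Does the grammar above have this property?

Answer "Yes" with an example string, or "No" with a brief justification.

Yes - the string 't and f and t and f' has two distinct parse trees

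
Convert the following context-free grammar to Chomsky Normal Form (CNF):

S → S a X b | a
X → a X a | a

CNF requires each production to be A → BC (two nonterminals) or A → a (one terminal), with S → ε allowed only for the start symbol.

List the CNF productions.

TA → a; TB → b; S → a; X → a; S → S X0; X0 → TA X1; X1 → X TB; X → TA X2; X2 → X TA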